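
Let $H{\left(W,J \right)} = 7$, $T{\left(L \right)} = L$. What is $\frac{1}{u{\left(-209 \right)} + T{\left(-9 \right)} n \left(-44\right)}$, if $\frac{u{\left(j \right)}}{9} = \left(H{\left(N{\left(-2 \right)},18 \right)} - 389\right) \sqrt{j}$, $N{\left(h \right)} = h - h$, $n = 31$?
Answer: $\frac{31}{6618807} + \frac{191 i \sqrt{209}}{145613754} \approx 4.6836 \cdot 10^{-6} + 1.8963 \cdot 10^{-5} i$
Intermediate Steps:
$N{\left(h \right)} = 0$
$u{\left(j \right)} = - 3438 \sqrt{j}$ ($u{\left(j \right)} = 9 \left(7 - 389\right) \sqrt{j} = 9 \left(- 382 \sqrt{j}\right) = - 3438 \sqrt{j}$)
$\frac{1}{u{\left(-209 \right)} + T{\left(-9 \right)} n \left(-44\right)} = \frac{1}{- 3438 \sqrt{-209} + \left(-9\right) 31 \left(-44\right)} = \frac{1}{- 3438 i \sqrt{209} - -12276} = \frac{1}{- 3438 i \sqrt{209} + 12276} = \frac{1}{12276 - 3438 i \sqrt{209}}$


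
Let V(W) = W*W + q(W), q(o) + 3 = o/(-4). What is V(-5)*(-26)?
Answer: -1209/2 ≈ -604.50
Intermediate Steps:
q(o) = -3 - o/4 (q(o) = -3 + o/(-4) = -3 + o*(-¼) = -3 - o/4)
V(W) = -3 + W² - W/4 (V(W) = W*W + (-3 - W/4) = W² + (-3 - W/4) = -3 + W² - W/4)
V(-5)*(-26) = (-3 + (-5)² - ¼*(-5))*(-26) = (-3 + 25 + 5/4)*(-26) = (93/4)*(-26) = -1209/2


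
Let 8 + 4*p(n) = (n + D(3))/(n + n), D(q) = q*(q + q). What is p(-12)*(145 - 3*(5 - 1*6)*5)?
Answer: -330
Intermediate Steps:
D(q) = 2*q**2 (D(q) = q*(2*q) = 2*q**2)
p(n) = -2 + (18 + n)/(8*n) (p(n) = -2 + ((n + 2*3**2)/(n + n))/4 = -2 + ((n + 2*9)/((2*n)))/4 = -2 + ((n + 18)*(1/(2*n)))/4 = -2 + ((18 + n)*(1/(2*n)))/4 = -2 + ((18 + n)/(2*n))/4 = -2 + (18 + n)/(8*n))
p(-12)*(145 - 3*(5 - 1*6)*5) = ((3/8)*(6 - 5*(-12))/(-12))*(145 - 3*(5 - 1*6)*5) = ((3/8)*(-1/12)*(6 + 60))*(145 - 3*(5 - 6)*5) = ((3/8)*(-1/12)*66)*(145 - 3*(-1)*5) = -33*(145 + 3*5)/16 = -33*(145 + 15)/16 = -33/16*160 = -330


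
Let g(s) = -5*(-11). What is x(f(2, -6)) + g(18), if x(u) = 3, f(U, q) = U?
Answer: 58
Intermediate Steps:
g(s) = 55
x(f(2, -6)) + g(18) = 3 + 55 = 58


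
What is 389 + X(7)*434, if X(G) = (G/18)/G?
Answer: 3718/9 ≈ 413.11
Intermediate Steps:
X(G) = 1/18 (X(G) = (G*(1/18))/G = (G/18)/G = 1/18)
389 + X(7)*434 = 389 + (1/18)*434 = 389 + 217/9 = 3718/9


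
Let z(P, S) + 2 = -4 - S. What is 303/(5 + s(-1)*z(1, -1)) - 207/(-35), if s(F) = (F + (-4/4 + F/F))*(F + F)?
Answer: -1914/35 ≈ -54.686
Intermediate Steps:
z(P, S) = -6 - S (z(P, S) = -2 + (-4 - S) = -6 - S)
s(F) = 2*F² (s(F) = (F + (-4*¼ + 1))*(2*F) = (F + (-1 + 1))*(2*F) = (F + 0)*(2*F) = F*(2*F) = 2*F²)
303/(5 + s(-1)*z(1, -1)) - 207/(-35) = 303/(5 + (2*(-1)²)*(-6 - 1*(-1))) - 207/(-35) = 303/(5 + (2*1)*(-6 + 1)) - 207*(-1/35) = 303/(5 + 2*(-5)) + 207/35 = 303/(5 - 10) + 207/35 = 303/(-5) + 207/35 = 303*(-⅕) + 207/35 = -303/5 + 207/35 = -1914/35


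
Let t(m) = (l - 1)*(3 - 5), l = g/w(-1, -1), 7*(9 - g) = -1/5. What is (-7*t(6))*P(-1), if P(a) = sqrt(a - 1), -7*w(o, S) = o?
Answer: 4354*I*sqrt(2)/5 ≈ 1231.5*I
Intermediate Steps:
w(o, S) = -o/7
g = 316/35 (g = 9 - (-1)/(7*5) = 9 - 1/7*(-1/5) = 9 + 1/35 = 316/35 ≈ 9.0286)
l = 316/5 (l = 316/(35*((-1/7*(-1)))) = 316/(35*(1/7)) = (316/35)*7 = 316/5 ≈ 63.200)
P(a) = sqrt(-1 + a)
t(m) = -622/5 (t(m) = (316/5 - 1)*(3 - 5) = (311/5)*(-2) = -622/5)
(-7*t(6))*P(-1) = (-7*(-622/5))*sqrt(-1 - 1) = 4354*sqrt(-2)/5 = 4354*(I*sqrt(2))/5 = 4354*I*sqrt(2)/5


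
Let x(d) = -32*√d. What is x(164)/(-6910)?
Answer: 32*√41/3455 ≈ 0.059305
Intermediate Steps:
x(164)/(-6910) = -64*√41/(-6910) = -64*√41*(-1/6910) = 32*√41/3455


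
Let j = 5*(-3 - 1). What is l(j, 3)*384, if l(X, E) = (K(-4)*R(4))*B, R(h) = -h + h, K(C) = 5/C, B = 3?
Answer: 0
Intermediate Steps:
j = -20 (j = 5*(-4) = -20)
R(h) = 0
l(X, E) = 0 (l(X, E) = ((5/(-4))*0)*3 = ((5*(-¼))*0)*3 = -5/4*0*3 = 0*3 = 0)
l(j, 3)*384 = 0*384 = 0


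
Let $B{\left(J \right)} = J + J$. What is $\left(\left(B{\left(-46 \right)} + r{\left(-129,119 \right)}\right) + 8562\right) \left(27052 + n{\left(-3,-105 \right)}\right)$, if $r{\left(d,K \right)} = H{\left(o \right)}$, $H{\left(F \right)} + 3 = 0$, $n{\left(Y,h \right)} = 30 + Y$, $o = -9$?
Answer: $229277893$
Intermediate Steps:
$H{\left(F \right)} = -3$ ($H{\left(F \right)} = -3 + 0 = -3$)
$r{\left(d,K \right)} = -3$
$B{\left(J \right)} = 2 J$
$\left(\left(B{\left(-46 \right)} + r{\left(-129,119 \right)}\right) + 8562\right) \left(27052 + n{\left(-3,-105 \right)}\right) = \left(\left(2 \left(-46\right) - 3\right) + 8562\right) \left(27052 + \left(30 - 3\right)\right) = \left(\left(-92 - 3\right) + 8562\right) \left(27052 + 27\right) = \left(-95 + 8562\right) 27079 = 8467 \cdot 27079 = 229277893$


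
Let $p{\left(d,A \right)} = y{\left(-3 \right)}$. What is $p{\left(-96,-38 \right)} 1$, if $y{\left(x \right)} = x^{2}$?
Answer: $9$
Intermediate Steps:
$p{\left(d,A \right)} = 9$ ($p{\left(d,A \right)} = \left(-3\right)^{2} = 9$)
$p{\left(-96,-38 \right)} 1 = 9 \cdot 1 = 9$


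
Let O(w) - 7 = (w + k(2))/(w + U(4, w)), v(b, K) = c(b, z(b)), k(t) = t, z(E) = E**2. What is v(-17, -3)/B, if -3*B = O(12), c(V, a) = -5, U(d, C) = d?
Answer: 40/21 ≈ 1.9048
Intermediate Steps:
v(b, K) = -5
O(w) = 7 + (2 + w)/(4 + w) (O(w) = 7 + (w + 2)/(w + 4) = 7 + (2 + w)/(4 + w))
B = -21/8 (B = -2*(15 + 4*12)/(3*(4 + 12)) = -2*(15 + 48)/(3*16) = -2*63/(3*16) = -1/3*63/8 = -21/8 ≈ -2.6250)
v(-17, -3)/B = -5/(-21/8) = -5*(-8/21) = 40/21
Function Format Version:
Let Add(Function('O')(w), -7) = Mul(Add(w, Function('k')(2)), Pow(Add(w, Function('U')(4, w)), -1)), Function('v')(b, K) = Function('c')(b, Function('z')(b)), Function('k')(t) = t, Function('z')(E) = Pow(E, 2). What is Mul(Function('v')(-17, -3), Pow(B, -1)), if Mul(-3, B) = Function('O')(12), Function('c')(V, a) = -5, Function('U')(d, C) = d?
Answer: Rational(40, 21) ≈ 1.9048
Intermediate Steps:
Function('v')(b, K) = -5
Function('O')(w) = Add(7, Mul(Pow(Add(4, w), -1), Add(2, w))) (Function('O')(w) = Add(7, Mul(Add(w, 2), Pow(Add(w, 4), -1))) = Add(7, Mul(Add(2, w), Pow(Add(4, w), -1))) = Add(7, Mul(Pow(Add(4, w), -1), Add(2, w))))
B = Rational(-21, 8) (B = Mul(Rational(-1, 3), Mul(2, Pow(Add(4, 12), -1), Add(15, Mul(4, 12)))) = Mul(Rational(-1, 3), Mul(2, Pow(16, -1), Add(15, 48))) = Mul(Rational(-1, 3), Mul(2, Rational(1, 16), 63)) = Mul(Rational(-1, 3), Rational(63, 8)) = Rational(-21, 8) ≈ -2.6250)
Mul(Function('v')(-17, -3), Pow(B, -1)) = Mul(-5, Pow(Rational(-21, 8), -1)) = Mul(-5, Rational(-8, 21)) = Rational(40, 21)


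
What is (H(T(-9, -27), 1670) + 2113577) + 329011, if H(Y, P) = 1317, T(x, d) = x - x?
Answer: 2443905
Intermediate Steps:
T(x, d) = 0
(H(T(-9, -27), 1670) + 2113577) + 329011 = (1317 + 2113577) + 329011 = 2114894 + 329011 = 2443905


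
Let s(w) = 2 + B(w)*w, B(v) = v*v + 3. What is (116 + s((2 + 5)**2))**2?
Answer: 13903711396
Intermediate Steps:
B(v) = 3 + v**2 (B(v) = v**2 + 3 = 3 + v**2)
s(w) = 2 + w*(3 + w**2) (s(w) = 2 + (3 + w**2)*w = 2 + w*(3 + w**2))
(116 + s((2 + 5)**2))**2 = (116 + (2 + (2 + 5)**2*(3 + ((2 + 5)**2)**2)))**2 = (116 + (2 + 7**2*(3 + (7**2)**2)))**2 = (116 + (2 + 49*(3 + 49**2)))**2 = (116 + (2 + 49*(3 + 2401)))**2 = (116 + (2 + 49*2404))**2 = (116 + (2 + 117796))**2 = (116 + 117798)**2 = 117914**2 = 13903711396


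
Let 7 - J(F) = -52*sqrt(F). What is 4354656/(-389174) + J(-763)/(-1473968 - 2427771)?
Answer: -8495366935501/759227686793 - 52*I*sqrt(763)/3901739 ≈ -11.189 - 0.00036814*I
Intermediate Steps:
J(F) = 7 + 52*sqrt(F) (J(F) = 7 - (-52)*sqrt(F) = 7 + 52*sqrt(F))
4354656/(-389174) + J(-763)/(-1473968 - 2427771) = 4354656/(-389174) + (7 + 52*sqrt(-763))/(-1473968 - 2427771) = 4354656*(-1/389174) + (7 + 52*(I*sqrt(763)))/(-3901739) = -2177328/194587 + (7 + 52*I*sqrt(763))*(-1/3901739) = -2177328/194587 + (-7/3901739 - 52*I*sqrt(763)/3901739) = -8495366935501/759227686793 - 52*I*sqrt(763)/3901739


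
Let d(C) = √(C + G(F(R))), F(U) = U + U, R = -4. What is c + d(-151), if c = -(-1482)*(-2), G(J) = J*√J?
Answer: -2964 + √(-151 - 16*I*√2) ≈ -2963.1 - 12.322*I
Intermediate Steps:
F(U) = 2*U
G(J) = J^(3/2)
c = -2964 (c = -494*6 = -2964)
d(C) = √(C - 16*I*√2) (d(C) = √(C + (2*(-4))^(3/2)) = √(C + (-8)^(3/2)) = √(C - 16*I*√2))
c + d(-151) = -2964 + √(-151 - 16*I*√2)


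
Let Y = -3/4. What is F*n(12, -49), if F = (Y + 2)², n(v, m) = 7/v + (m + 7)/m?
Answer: 3025/1344 ≈ 2.2507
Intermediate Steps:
Y = -¾ (Y = -3*¼ = -¾ ≈ -0.75000)
n(v, m) = 7/v + (7 + m)/m
F = 25/16 (F = (-¾ + 2)² = (5/4)² = 25/16 ≈ 1.5625)
F*n(12, -49) = 25*(1 + 7/(-49) + 7/12)/16 = 25*(1 + 7*(-1/49) + 7*(1/12))/16 = 25*(1 - ⅐ + 7/12)/16 = (25/16)*(121/84) = 3025/1344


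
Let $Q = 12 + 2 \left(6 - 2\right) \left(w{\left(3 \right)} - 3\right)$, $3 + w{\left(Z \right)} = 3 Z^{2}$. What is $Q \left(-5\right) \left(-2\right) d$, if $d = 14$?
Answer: $25200$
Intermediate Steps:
$w{\left(Z \right)} = -3 + 3 Z^{2}$
$Q = 180$ ($Q = 12 + 2 \left(6 - 2\right) \left(\left(-3 + 3 \cdot 3^{2}\right) - 3\right) = 12 + 2 \left(6 - 2\right) \left(\left(-3 + 3 \cdot 9\right) - 3\right) = 12 + 2 \cdot 4 \left(\left(-3 + 27\right) - 3\right) = 12 + 2 \cdot 4 \left(24 - 3\right) = 12 + 2 \cdot 4 \cdot 21 = 12 + 2 \cdot 84 = 12 + 168 = 180$)
$Q \left(-5\right) \left(-2\right) d = 180 \left(-5\right) \left(-2\right) 14 = 180 \cdot 10 \cdot 14 = 180 \cdot 140 = 25200$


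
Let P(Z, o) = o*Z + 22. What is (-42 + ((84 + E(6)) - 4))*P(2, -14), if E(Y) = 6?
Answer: -264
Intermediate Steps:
P(Z, o) = 22 + Z*o (P(Z, o) = Z*o + 22 = 22 + Z*o)
(-42 + ((84 + E(6)) - 4))*P(2, -14) = (-42 + ((84 + 6) - 4))*(22 + 2*(-14)) = (-42 + (90 - 4))*(22 - 28) = (-42 + 86)*(-6) = 44*(-6) = -264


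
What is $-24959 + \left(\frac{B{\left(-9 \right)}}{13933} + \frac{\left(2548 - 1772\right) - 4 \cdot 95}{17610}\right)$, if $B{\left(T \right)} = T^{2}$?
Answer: $- \frac{1020656090132}{40893355} \approx -24959.0$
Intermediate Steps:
$-24959 + \left(\frac{B{\left(-9 \right)}}{13933} + \frac{\left(2548 - 1772\right) - 4 \cdot 95}{17610}\right) = -24959 + \left(\frac{\left(-9\right)^{2}}{13933} + \frac{\left(2548 - 1772\right) - 4 \cdot 95}{17610}\right) = -24959 + \left(81 \cdot \frac{1}{13933} + \left(\left(2548 - 1772\right) - 380\right) \frac{1}{17610}\right) = -24959 + \left(\frac{81}{13933} + \left(776 - 380\right) \frac{1}{17610}\right) = -24959 + \left(\frac{81}{13933} + 396 \cdot \frac{1}{17610}\right) = -24959 + \left(\frac{81}{13933} + \frac{66}{2935}\right) = -24959 + \frac{1157313}{40893355} = - \frac{1020656090132}{40893355}$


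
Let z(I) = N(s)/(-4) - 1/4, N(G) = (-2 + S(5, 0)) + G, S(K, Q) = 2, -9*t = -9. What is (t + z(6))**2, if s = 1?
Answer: 1/4 ≈ 0.25000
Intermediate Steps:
t = 1 (t = -1/9*(-9) = 1)
N(G) = G (N(G) = (-2 + 2) + G = 0 + G = G)
z(I) = -1/2 (z(I) = 1/(-4) - 1/4 = 1*(-1/4) - 1*1/4 = -1/4 - 1/4 = -1/2)
(t + z(6))**2 = (1 - 1/2)**2 = (1/2)**2 = 1/4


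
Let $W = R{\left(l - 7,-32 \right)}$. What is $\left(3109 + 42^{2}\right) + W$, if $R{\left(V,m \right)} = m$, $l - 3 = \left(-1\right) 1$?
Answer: $4841$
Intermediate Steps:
$l = 2$ ($l = 3 - 1 = 2$)
$W = -32$
$\left(3109 + 42^{2}\right) + W = \left(3109 + 42^{2}\right) - 32 = \left(3109 + 1764\right) - 32 = 4873 - 32 = 4841$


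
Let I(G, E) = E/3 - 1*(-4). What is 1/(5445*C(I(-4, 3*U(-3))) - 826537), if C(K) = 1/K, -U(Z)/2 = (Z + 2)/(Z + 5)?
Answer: -1/825448 ≈ -1.2115e-6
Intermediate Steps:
U(Z) = -2*(2 + Z)/(5 + Z) (U(Z) = -2*(Z + 2)/(Z + 5) = -2*(2 + Z)/(5 + Z))
I(G, E) = 4 + E/3 (I(G, E) = E*(⅓) + 4 = E/3 + 4 = 4 + E/3)
C(K) = 1/K
1/(5445*C(I(-4, 3*U(-3))) - 826537) = 1/(5445/(4 + (3*(2*(-2 - 1*(-3))/(5 - 3)))/3) - 826537) = 1/(5445/(4 + (3*(2*(-2 + 3)/2))/3) - 826537) = 1/(5445/(4 + (3*(2*(½)*1))/3) - 826537) = 1/(5445/(4 + (3*1)/3) - 826537) = 1/(5445/(4 + (⅓)*3) - 826537) = 1/(5445/(4 + 1) - 826537) = 1/(5445/5 - 826537) = 1/(5445*(⅕) - 826537) = 1/(1089 - 826537) = 1/(-825448) = -1/825448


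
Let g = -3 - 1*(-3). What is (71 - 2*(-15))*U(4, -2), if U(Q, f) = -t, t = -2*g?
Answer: 0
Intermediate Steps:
g = 0 (g = -3 + 3 = 0)
t = 0 (t = -2*0 = 0)
U(Q, f) = 0 (U(Q, f) = -1*0 = 0)
(71 - 2*(-15))*U(4, -2) = (71 - 2*(-15))*0 = (71 + 30)*0 = 101*0 = 0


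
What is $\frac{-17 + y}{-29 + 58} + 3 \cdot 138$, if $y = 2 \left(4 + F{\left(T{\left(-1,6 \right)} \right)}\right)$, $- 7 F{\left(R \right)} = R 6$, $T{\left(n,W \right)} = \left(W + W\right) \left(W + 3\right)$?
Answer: $\frac{82683}{203} \approx 407.31$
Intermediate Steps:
$T{\left(n,W \right)} = 2 W \left(3 + W\right)$
$F{\left(R \right)} = - \frac{6 R}{7}$ ($F{\left(R \right)} = - \frac{R 6}{7} = - \frac{6 R}{7}$)
$y = - \frac{1240}{7}$ ($y = 2 \left(4 - \frac{6 \cdot 2 \cdot 6 \left(3 + 6\right)}{7}\right) = 2 \left(4 - \frac{6 \cdot 2 \cdot 6 \cdot 9}{7}\right) = 2 \left(4 - \frac{648}{7}\right) = 2 \left(- \frac{620}{7}\right) = - \frac{1240}{7} \approx -177.14$)
$\frac{-17 + y}{-29 + 58} + 3 \cdot 138 = \frac{-17 - \frac{1240}{7}}{-29 + 58} + 3 \cdot 138 = - \frac{1359}{7 \cdot 29} + 414 = \left(- \frac{1359}{7}\right) \frac{1}{29} + 414 = - \frac{1359}{203} + 414 = \frac{82683}{203}$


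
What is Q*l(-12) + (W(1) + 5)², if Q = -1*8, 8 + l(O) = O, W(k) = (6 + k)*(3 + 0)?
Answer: 836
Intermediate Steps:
W(k) = 18 + 3*k (W(k) = (6 + k)*3 = 18 + 3*k)
l(O) = -8 + O
Q = -8
Q*l(-12) + (W(1) + 5)² = -8*(-8 - 12) + ((18 + 3*1) + 5)² = -8*(-20) + ((18 + 3) + 5)² = 160 + (21 + 5)² = 160 + 26² = 160 + 676 = 836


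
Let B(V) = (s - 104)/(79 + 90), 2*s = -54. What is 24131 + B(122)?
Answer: 4078008/169 ≈ 24130.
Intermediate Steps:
s = -27 (s = (½)*(-54) = -27)
B(V) = -131/169 (B(V) = (-27 - 104)/(79 + 90) = -131/169)
24131 + B(122) = 24131 - 131/169 = 4078008/169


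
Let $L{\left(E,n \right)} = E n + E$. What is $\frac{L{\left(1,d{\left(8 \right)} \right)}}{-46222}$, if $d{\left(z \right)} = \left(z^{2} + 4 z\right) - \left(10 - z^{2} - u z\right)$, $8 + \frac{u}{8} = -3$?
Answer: $\frac{553}{46222} \approx 0.011964$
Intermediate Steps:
$u = -88$ ($u = -64 + 8 \left(-3\right) = -64 - 24 = -88$)
$d{\left(z \right)} = -10 - 84 z + 2 z^{2}$ ($d{\left(z \right)} = \left(z^{2} + 4 z\right) - \left(10 - z^{2} + 88 z\right) = -10 - 84 z + 2 z^{2}$)
$L{\left(E,n \right)} = E + E n$
$\frac{L{\left(1,d{\left(8 \right)} \right)}}{-46222} = \frac{1 \left(1 - \left(682 - 128\right)\right)}{-46222} = 1 \left(1 - 554\right) \left(- \frac{1}{46222}\right) = 1 \left(-553\right) \left(- \frac{1}{46222}\right) = \left(-553\right) \left(- \frac{1}{46222}\right) = \frac{553}{46222}$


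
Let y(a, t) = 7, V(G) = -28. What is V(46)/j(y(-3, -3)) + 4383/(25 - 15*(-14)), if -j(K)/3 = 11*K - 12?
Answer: 172253/9165 ≈ 18.795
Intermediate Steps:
j(K) = 36 - 33*K (j(K) = -3*(11*K - 12) = -3*(-12 + 11*K) = 36 - 33*K)
V(46)/j(y(-3, -3)) + 4383/(25 - 15*(-14)) = -28/(36 - 33*7) + 4383/(25 - 15*(-14)) = -28/(36 - 231) + 4383/(25 + 210) = -28/(-195) + 4383/235 = -28*(-1/195) + 4383*(1/235) = 28/195 + 4383/235 = 172253/9165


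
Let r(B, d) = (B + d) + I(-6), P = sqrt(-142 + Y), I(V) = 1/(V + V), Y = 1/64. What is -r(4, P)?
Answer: -47/12 - I*sqrt(9087)/8 ≈ -3.9167 - 11.916*I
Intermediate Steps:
Y = 1/64 ≈ 0.015625
I(V) = 1/(2*V)
P = I*sqrt(9087)/8 (P = sqrt(-142 + 1/64) = sqrt(-9087/64) = I*sqrt(9087)/8 ≈ 11.916*I)
r(B, d) = -1/12 + B + d (r(B, d) = (B + d) + (1/2)/(-6) = (B + d) + (1/2)*(-1/6) = (B + d) - 1/12 = -1/12 + B + d)
-r(4, P) = -(-1/12 + 4 + I*sqrt(9087)/8) = -(47/12 + I*sqrt(9087)/8) = -47/12 - I*sqrt(9087)/8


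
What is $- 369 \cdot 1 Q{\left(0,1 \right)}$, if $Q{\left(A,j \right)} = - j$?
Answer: $369$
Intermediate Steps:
$- 369 \cdot 1 Q{\left(0,1 \right)} = - 369 \cdot 1 \left(\left(-1\right) 1\right) = - 369 \cdot 1 \left(-1\right) = \left(-369\right) \left(-1\right) = 369$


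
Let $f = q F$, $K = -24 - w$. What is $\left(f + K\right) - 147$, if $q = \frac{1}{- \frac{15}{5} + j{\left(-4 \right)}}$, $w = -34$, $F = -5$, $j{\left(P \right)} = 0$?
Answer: $- \frac{406}{3} \approx -135.33$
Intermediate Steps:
$q = - \frac{1}{3}$ ($q = \frac{1}{- \frac{15}{5} + 0} = \frac{1}{\left(-15\right) \frac{1}{5} + 0} = \frac{1}{-3 + 0} = \frac{1}{-3} = - \frac{1}{3} \approx -0.33333$)
$K = 10$ ($K = -24 - -34 = -24 + 34 = 10$)
$f = \frac{5}{3}$ ($f = \left(- \frac{1}{3}\right) \left(-5\right) = \frac{5}{3} \approx 1.6667$)
$\left(f + K\right) - 147 = \left(\frac{5}{3} + 10\right) - 147 = \frac{35}{3} - 147 = - \frac{406}{3}$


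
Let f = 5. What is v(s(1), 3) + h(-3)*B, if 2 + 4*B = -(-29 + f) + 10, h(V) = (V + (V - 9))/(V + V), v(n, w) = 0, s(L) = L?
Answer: 20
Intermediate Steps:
h(V) = (-9 + 2*V)/(2*V) (h(V) = (V + (-9 + V))/((2*V)) = (-9 + 2*V)*(1/(2*V)) = (-9 + 2*V)/(2*V))
B = 8 (B = -½ + (-(-29 + 5) + 10)/4 = -½ + (-1*(-24) + 10)/4 = -½ + (24 + 10)/4 = -½ + (¼)*34 = -½ + 17/2 = 8)
v(s(1), 3) + h(-3)*B = 0 + ((-9/2 - 3)/(-3))*8 = 0 - ⅓*(-15/2)*8 = 0 + (5/2)*8 = 0 + 20 = 20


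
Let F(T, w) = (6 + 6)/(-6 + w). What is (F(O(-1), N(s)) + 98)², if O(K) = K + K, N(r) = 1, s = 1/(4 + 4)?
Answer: 228484/25 ≈ 9139.4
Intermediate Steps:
s = ⅛ (s = 1/8 = ⅛ ≈ 0.12500)
O(K) = 2*K
F(T, w) = 12/(-6 + w)
(F(O(-1), N(s)) + 98)² = (12/(-6 + 1) + 98)² = (12/(-5) + 98)² = (12*(-⅕) + 98)² = (-12/5 + 98)² = (478/5)² = 228484/25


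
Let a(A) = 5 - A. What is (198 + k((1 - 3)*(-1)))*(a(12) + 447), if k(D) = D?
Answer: 88000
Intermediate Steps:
(198 + k((1 - 3)*(-1)))*(a(12) + 447) = (198 + (1 - 3)*(-1))*((5 - 1*12) + 447) = (198 - 2*(-1))*((5 - 12) + 447) = (198 + 2)*(-7 + 447) = 200*440 = 88000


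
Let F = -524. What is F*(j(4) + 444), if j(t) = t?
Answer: -234752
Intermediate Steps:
F*(j(4) + 444) = -524*(4 + 444) = -524*448 = -234752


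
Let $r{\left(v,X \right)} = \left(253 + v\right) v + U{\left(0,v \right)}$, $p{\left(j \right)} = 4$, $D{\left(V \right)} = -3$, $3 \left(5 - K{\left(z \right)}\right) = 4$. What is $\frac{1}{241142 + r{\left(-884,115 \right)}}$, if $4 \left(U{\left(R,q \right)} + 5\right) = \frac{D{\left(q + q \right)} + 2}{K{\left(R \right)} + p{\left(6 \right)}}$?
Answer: $\frac{92}{73502569} \approx 1.2517 \cdot 10^{-6}$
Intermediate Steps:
$K{\left(z \right)} = \frac{11}{3}$ ($K{\left(z \right)} = 5 - \frac{4}{3} = \frac{11}{3}$)
$U{\left(R,q \right)} = - \frac{463}{92}$ ($U{\left(R,q \right)} = -5 + \frac{\left(-3 + 2\right) \frac{1}{\frac{11}{3} + 4}}{4} = -5 + \frac{\left(-1\right) \frac{1}{\frac{23}{3}}}{4} = -5 + \frac{\left(-1\right) \frac{3}{23}}{4} = -5 + \frac{1}{4} \left(- \frac{3}{23}\right) = -5 - \frac{3}{92} = - \frac{463}{92}$)
$r{\left(v,X \right)} = - \frac{463}{92} + v \left(253 + v\right)$ ($r{\left(v,X \right)} = \left(253 + v\right) v - \frac{463}{92} = v \left(253 + v\right) - \frac{463}{92} = - \frac{463}{92} + v \left(253 + v\right)$)
$\frac{1}{241142 + r{\left(-884,115 \right)}} = \frac{1}{241142 + \left(- \frac{463}{92} + \left(-884\right)^{2} + 253 \left(-884\right)\right)} = \frac{1}{241142 - - \frac{51317505}{92}} = \frac{1}{241142 + \frac{51317505}{92}} = \frac{1}{\frac{73502569}{92}} = \frac{92}{73502569}$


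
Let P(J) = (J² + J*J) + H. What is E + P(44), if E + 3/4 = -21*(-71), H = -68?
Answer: 21177/4 ≈ 5294.3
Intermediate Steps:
E = 5961/4 (E = -¾ - 21*(-71) = -¾ + 1491 = 5961/4 ≈ 1490.3)
P(J) = -68 + 2*J² (P(J) = (J² + J*J) - 68 = (J² + J²) - 68 = 2*J² - 68 = -68 + 2*J²)
E + P(44) = 5961/4 + (-68 + 2*44²) = 5961/4 + (-68 + 2*1936) = 5961/4 + (-68 + 3872) = 5961/4 + 3804 = 21177/4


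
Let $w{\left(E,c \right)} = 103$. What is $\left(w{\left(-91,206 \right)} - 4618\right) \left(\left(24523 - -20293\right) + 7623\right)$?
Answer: $-236762085$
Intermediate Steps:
$\left(w{\left(-91,206 \right)} - 4618\right) \left(\left(24523 - -20293\right) + 7623\right) = \left(103 - 4618\right) \left(\left(24523 - -20293\right) + 7623\right) = - 4515 \left(\left(24523 + 20293\right) + 7623\right) = - 4515 \left(44816 + 7623\right) = \left(-4515\right) 52439 = -236762085$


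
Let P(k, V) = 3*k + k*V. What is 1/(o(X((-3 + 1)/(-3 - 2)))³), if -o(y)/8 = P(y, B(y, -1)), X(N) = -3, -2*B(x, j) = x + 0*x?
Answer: 1/1259712 ≈ 7.9383e-7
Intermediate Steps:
B(x, j) = -x/2 (B(x, j) = -(x + 0*x)/2 = -(x + 0)/2 = -x/2)
P(k, V) = 3*k + V*k
o(y) = -8*y*(3 - y/2)
1/(o(X((-3 + 1)/(-3 - 2)))³) = 1/((4*(-3)*(-6 - 3))³) = 1/((4*(-3)*(-9))³) = 1/(108³) = 1/1259712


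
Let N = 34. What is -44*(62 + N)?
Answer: -4224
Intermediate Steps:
-44*(62 + N) = -44*(62 + 34) = -44*96 = -4224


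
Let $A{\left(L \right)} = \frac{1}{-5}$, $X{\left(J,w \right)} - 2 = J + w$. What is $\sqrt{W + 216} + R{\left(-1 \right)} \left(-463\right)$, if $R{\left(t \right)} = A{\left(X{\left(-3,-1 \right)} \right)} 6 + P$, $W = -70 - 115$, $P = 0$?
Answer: $\frac{2778}{5} + \sqrt{31} \approx 561.17$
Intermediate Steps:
$X{\left(J,w \right)} = 2 + J + w$ ($X{\left(J,w \right)} = 2 + \left(J + w\right) = 2 + J + w$)
$A{\left(L \right)} = - \frac{1}{5}$
$W = -185$
$R{\left(t \right)} = - \frac{6}{5}$ ($R{\left(t \right)} = \left(- \frac{1}{5}\right) 6 + 0 = - \frac{6}{5} + 0 = - \frac{6}{5}$)
$\sqrt{W + 216} + R{\left(-1 \right)} \left(-463\right) = \sqrt{-185 + 216} - - \frac{2778}{5} = \sqrt{31} + \frac{2778}{5} = \frac{2778}{5} + \sqrt{31}$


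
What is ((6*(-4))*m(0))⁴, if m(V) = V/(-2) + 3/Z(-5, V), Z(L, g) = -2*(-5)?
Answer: 1679616/625 ≈ 2687.4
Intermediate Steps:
Z(L, g) = 10
m(V) = 3/10 - V/2 (m(V) = V/(-2) + 3/10 = V*(-½) + 3*(⅒) = -V/2 + 3/10 = 3/10 - V/2)
((6*(-4))*m(0))⁴ = ((6*(-4))*(3/10 - ½*0))⁴ = (-24*(3/10 + 0))⁴ = (-24*3/10)⁴ = (-36/5)⁴ = 1679616/625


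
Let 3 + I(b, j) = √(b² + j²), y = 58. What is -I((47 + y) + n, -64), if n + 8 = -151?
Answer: 3 - 2*√1753 ≈ -80.738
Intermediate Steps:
n = -159 (n = -8 - 151 = -159)
I(b, j) = -3 + √(b² + j²)
-I((47 + y) + n, -64) = -(-3 + √(((47 + 58) - 159)² + (-64)²)) = -(-3 + √((105 - 159)² + 4096)) = -(-3 + √((-54)² + 4096)) = -(-3 + √(2916 + 4096)) = -(-3 + √7012) = -(-3 + 2*√1753) = 3 - 2*√1753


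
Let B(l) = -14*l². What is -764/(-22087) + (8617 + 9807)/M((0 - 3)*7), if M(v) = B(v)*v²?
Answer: 17073856/613643121 ≈ 0.027824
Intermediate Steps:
M(v) = -14*v⁴ (M(v) = (-14*v²)*v² = -14*v⁴)
-764/(-22087) + (8617 + 9807)/M((0 - 3)*7) = -764/(-22087) + (8617 + 9807)/((-14*2401*(0 - 3)⁴)) = -764*(-1/22087) + 18424/((-14*(-3*7)⁴)) = 764/22087 + 18424/((-14*(-21)⁴)) = 764/22087 + 18424/((-14*194481)) = 764/22087 + 18424/(-2722734) = 764/22087 + 18424*(-1/2722734) = 764/22087 - 188/27783 = 17073856/613643121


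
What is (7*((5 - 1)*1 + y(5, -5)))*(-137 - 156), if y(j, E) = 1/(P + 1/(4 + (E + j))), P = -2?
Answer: -7032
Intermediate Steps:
y(j, E) = 1/(-2 + 1/(4 + E + j)) (y(j, E) = 1/(-2 + 1/(4 + (E + j))) = 1/(-2 + 1/(4 + E + j)))
(7*((5 - 1)*1 + y(5, -5)))*(-137 - 156) = (7*((5 - 1)*1 + (-4 - 1*(-5) - 1*5)/(7 + 2*(-5) + 2*5)))*(-137 - 156) = (7*(4*1 + (-4 + 5 - 5)/(7 - 10 + 10)))*(-293) = (7*(4 - 4/7))*(-293) = (7*(24/7))*(-293) = 24*(-293) = -7032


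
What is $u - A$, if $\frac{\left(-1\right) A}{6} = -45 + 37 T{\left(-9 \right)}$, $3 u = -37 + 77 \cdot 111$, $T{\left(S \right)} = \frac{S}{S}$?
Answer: $\frac{8366}{3} \approx 2788.7$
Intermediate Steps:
$T{\left(S \right)} = 1$
$u = \frac{8510}{3}$ ($u = \frac{-37 + 77 \cdot 111}{3} = \frac{-37 + 8547}{3} = \frac{1}{3} \cdot 8510 = \frac{8510}{3} \approx 2836.7$)
$A = 48$ ($A = - 6 \left(-45 + 37 \cdot 1\right) = - 6 \left(-45 + 37\right) = \left(-6\right) \left(-8\right) = 48$)
$u - A = \frac{8510}{3} - 48 = \frac{8366}{3}$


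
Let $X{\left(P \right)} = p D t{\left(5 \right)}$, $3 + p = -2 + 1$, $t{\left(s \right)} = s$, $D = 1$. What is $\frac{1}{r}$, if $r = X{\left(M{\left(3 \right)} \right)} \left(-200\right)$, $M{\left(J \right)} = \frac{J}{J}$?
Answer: $\frac{1}{4000} \approx 0.00025$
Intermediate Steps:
$p = -4$ ($p = -3 + \left(-2 + 1\right) = -3 - 1 = -4$)
$M{\left(J \right)} = 1$
$X{\left(P \right)} = -20$ ($X{\left(P \right)} = \left(-4\right) 1 \cdot 5 = \left(-4\right) 5 = -20$)
$r = 4000$ ($r = \left(-20\right) \left(-200\right) = 4000$)
$\frac{1}{r} = \frac{1}{4000}$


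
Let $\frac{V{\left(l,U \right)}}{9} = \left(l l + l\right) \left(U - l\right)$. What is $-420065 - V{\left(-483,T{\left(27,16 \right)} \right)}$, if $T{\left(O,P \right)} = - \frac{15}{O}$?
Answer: $-1011263717$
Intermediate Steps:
$V{\left(l,U \right)} = 9 \left(U - l\right) \left(l + l^{2}\right)$ ($V{\left(l,U \right)} = 9 \left(l l + l\right) \left(U - l\right) = 9 \left(l^{2} + l\right) \left(U - l\right) = 9 \left(l + l^{2}\right) \left(U - l\right) = 9 \left(U - l\right) \left(l + l^{2}\right)$)
$-420065 - V{\left(-483,T{\left(27,16 \right)} \right)} = -420065 - 9 \left(-483\right) \left(- \frac{15}{27} - -483 - \left(-483\right)^{2} + - \frac{15}{27} \left(-483\right)\right) = -420065 - 9 \left(-483\right) \left(\left(-15\right) \frac{1}{27} + 483 - 233289 + \left(-15\right) \frac{1}{27} \left(-483\right)\right) = -420065 - 9 \left(-483\right) \left(- \frac{5}{9} + 483 - 233289 - - \frac{805}{3}\right) = -420065 - 9 \left(-483\right) \left(- \frac{5}{9} + 483 - 233289 + \frac{805}{3}\right) = -420065 - 9 \left(-483\right) \left(- \frac{2092844}{9}\right) = -420065 - 1010843652 = -1011263717$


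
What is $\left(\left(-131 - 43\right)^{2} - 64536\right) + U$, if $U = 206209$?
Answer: $171949$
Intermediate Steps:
$\left(\left(-131 - 43\right)^{2} - 64536\right) + U = \left(\left(-131 - 43\right)^{2} - 64536\right) + 206209 = \left(\left(-174\right)^{2} - 64536\right) + 206209 = \left(30276 - 64536\right) + 206209 = -34260 + 206209 = 171949$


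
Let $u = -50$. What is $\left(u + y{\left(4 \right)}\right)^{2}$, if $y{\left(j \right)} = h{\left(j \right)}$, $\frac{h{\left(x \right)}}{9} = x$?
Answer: $196$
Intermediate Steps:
$h{\left(x \right)} = 9 x$
$y{\left(j \right)} = 9 j$
$\left(u + y{\left(4 \right)}\right)^{2} = \left(-50 + 9 \cdot 4\right)^{2} = \left(-50 + 36\right)^{2} = \left(-14\right)^{2} = 196$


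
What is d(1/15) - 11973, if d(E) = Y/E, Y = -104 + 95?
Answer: -12108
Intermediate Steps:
Y = -9
d(E) = -9/E
d(1/15) - 11973 = -9/(1/15) - 11973 = -9/1/15 - 11973 = -9*15 - 11973 = -135 - 11973 = -12108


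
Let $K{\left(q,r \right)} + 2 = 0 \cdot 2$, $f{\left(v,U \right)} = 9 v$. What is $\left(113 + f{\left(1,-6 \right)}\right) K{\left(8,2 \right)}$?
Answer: $-244$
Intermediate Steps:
$K{\left(q,r \right)} = -2$ ($K{\left(q,r \right)} = -2 + 0 \cdot 2 = -2 + 0 = -2$)
$\left(113 + f{\left(1,-6 \right)}\right) K{\left(8,2 \right)} = \left(113 + 9 \cdot 1\right) \left(-2\right) = \left(113 + 9\right) \left(-2\right) = 122 \left(-2\right) = -244$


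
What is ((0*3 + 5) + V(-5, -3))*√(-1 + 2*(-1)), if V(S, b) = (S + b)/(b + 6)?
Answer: 7*I*√3/3 ≈ 4.0415*I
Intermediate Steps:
V(S, b) = (S + b)/(6 + b)
((0*3 + 5) + V(-5, -3))*√(-1 + 2*(-1)) = ((0*3 + 5) + (-5 - 3)/(6 - 3))*√(-1 + 2*(-1)) = ((0 + 5) - 8/3)*√(-1 - 2) = (5 + (⅓)*(-8))*√(-3) = (5 - 8/3)*(I*√3) = 7*(I*√3)/3 = 7*I*√3/3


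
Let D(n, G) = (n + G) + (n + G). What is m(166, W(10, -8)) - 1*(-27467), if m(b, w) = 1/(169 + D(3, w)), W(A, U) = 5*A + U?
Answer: 7113954/259 ≈ 27467.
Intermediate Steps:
W(A, U) = U + 5*A
D(n, G) = 2*G + 2*n (D(n, G) = (G + n) + (G + n) = 2*G + 2*n)
m(b, w) = 1/(175 + 2*w) (m(b, w) = 1/(169 + (2*w + 2*3)) = 1/(169 + (2*w + 6)) = 1/(169 + (6 + 2*w)) = 1/(175 + 2*w))
m(166, W(10, -8)) - 1*(-27467) = 1/(175 + 2*(-8 + 5*10)) - 1*(-27467) = 1/(175 + 2*(-8 + 50)) + 27467 = 1/(175 + 2*42) + 27467 = 1/(175 + 84) + 27467 = 1/259 + 27467 = 7113954/259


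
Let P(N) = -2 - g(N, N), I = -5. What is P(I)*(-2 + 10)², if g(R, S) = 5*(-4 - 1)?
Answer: 1472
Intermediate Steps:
g(R, S) = -25 (g(R, S) = 5*(-5) = -25)
P(N) = 23 (P(N) = -2 - 1*(-25) = -2 + 25 = 23)
P(I)*(-2 + 10)² = 23*(-2 + 10)² = 23*8² = 23*64 = 1472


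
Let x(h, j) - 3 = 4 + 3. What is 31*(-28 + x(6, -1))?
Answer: -558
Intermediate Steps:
x(h, j) = 10 (x(h, j) = 3 + (4 + 3) = 3 + 7 = 10)
31*(-28 + x(6, -1)) = 31*(-28 + 10) = 31*(-18) = -558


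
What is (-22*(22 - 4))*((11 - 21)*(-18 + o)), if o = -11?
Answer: -114840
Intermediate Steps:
(-22*(22 - 4))*((11 - 21)*(-18 + o)) = (-22*(22 - 4))*((11 - 21)*(-18 - 11)) = (-22*18)*(-10*(-29)) = -396*290 = -114840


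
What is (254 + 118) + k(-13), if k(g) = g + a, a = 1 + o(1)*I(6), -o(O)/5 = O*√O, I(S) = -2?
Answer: 370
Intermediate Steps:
o(O) = -5*O^(3/2) (o(O) = -5*O*√O = -5*O^(3/2))
a = 11 (a = 1 - 5*1^(3/2)*(-2) = 1 - 5*1*(-2) = 1 - 5*(-2) = 1 + 10 = 11)
k(g) = 11 + g (k(g) = g + 11 = 11 + g)
(254 + 118) + k(-13) = (254 + 118) + (11 - 13) = 372 - 2 = 370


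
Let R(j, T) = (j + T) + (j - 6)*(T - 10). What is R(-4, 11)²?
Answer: 9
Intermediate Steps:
R(j, T) = T + j + (-10 + T)*(-6 + j) (R(j, T) = (T + j) + (-6 + j)*(-10 + T) = (T + j) + (-10 + T)*(-6 + j) = T + j + (-10 + T)*(-6 + j))
R(-4, 11)² = (60 - 9*(-4) - 5*11 + 11*(-4))² = (60 + 36 - 55 - 44)² = (-3)² = 9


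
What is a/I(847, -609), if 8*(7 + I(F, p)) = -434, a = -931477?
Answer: 3725908/245 ≈ 15208.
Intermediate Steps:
I(F, p) = -245/4 (I(F, p) = -7 + (⅛)*(-434) = -7 - 217/4 = -245/4)
a/I(847, -609) = -931477/(-245/4) = -931477*(-4/245) = 3725908/245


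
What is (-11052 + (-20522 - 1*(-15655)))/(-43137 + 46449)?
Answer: -15919/3312 ≈ -4.8065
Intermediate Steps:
(-11052 + (-20522 - 1*(-15655)))/(-43137 + 46449) = (-11052 + (-20522 + 15655))/3312 = (-11052 - 4867)*(1/3312) = -15919*1/3312 = -15919/3312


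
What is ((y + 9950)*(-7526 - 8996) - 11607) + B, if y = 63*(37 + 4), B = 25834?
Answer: -207055999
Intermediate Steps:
y = 2583 (y = 63*41 = 2583)
((y + 9950)*(-7526 - 8996) - 11607) + B = ((2583 + 9950)*(-7526 - 8996) - 11607) + 25834 = (12533*(-16522) - 11607) + 25834 = (-207070226 - 11607) + 25834 = -207081833 + 25834 = -207055999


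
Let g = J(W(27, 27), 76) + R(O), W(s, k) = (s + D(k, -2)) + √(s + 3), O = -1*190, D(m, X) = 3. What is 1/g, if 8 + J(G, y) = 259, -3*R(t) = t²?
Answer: -3/35347 ≈ -8.4873e-5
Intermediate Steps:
O = -190
R(t) = -t²/3
W(s, k) = 3 + s + √(3 + s) (W(s, k) = (s + 3) + √(s + 3) = (3 + s) + √(3 + s) = 3 + s + √(3 + s))
J(G, y) = 251 (J(G, y) = -8 + 259 = 251)
g = -35347/3 (g = 251 - ⅓*(-190)² = 251 - ⅓*36100 = 251 - 36100/3 = -35347/3 ≈ -11782.)
1/g = 1/(-35347/3) = -3/35347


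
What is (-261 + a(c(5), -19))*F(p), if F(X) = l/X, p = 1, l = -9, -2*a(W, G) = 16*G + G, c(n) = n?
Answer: 1791/2 ≈ 895.50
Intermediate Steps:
a(W, G) = -17*G/2 (a(W, G) = -(16*G + G)/2 = -17*G/2)
F(X) = -9/X
(-261 + a(c(5), -19))*F(p) = (-261 - 17/2*(-19))*(-9/1) = (-261 + 323/2)*(-9*1) = -199/2*(-9) = 1791/2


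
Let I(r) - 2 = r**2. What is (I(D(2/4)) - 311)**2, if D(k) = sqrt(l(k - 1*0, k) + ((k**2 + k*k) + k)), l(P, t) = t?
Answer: 378225/4 ≈ 94556.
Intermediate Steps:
D(k) = sqrt(2*k + 2*k**2) (D(k) = sqrt(k + ((k**2 + k*k) + k)) = sqrt(k + ((k**2 + k**2) + k)) = sqrt(k + (2*k**2 + k)) = sqrt(k + (k + 2*k**2)) = sqrt(2*k + 2*k**2))
I(r) = 2 + r**2
(I(D(2/4)) - 311)**2 = ((2 + (sqrt(2)*sqrt((2/4)*(1 + 2/4)))**2) - 311)**2 = ((2 + (sqrt(2)*sqrt((2*(1/4))*(1 + 2*(1/4))))**2) - 311)**2 = ((2 + (sqrt(2)*sqrt((1 + 1/2)/2))**2) - 311)**2 = ((2 + (sqrt(2)*sqrt((1/2)*(3/2)))**2) - 311)**2 = ((2 + (sqrt(2)*sqrt(3/4))**2) - 311)**2 = ((2 + (sqrt(2)*(sqrt(3)/2))**2) - 311)**2 = ((2 + (sqrt(6)/2)**2) - 311)**2 = ((2 + 3/2) - 311)**2 = (7/2 - 311)**2 = (-615/2)**2 = 378225/4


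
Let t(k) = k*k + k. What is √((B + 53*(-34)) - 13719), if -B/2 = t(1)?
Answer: 15*I*√69 ≈ 124.6*I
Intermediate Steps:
t(k) = k + k² (t(k) = k² + k = k + k²)
B = -4 (B = -2*(1 + 1) = -2*2 = -4)
√((B + 53*(-34)) - 13719) = √((-4 + 53*(-34)) - 13719) = √((-4 - 1802) - 13719) = √(-1806 - 13719) = √(-15525) = 15*I*√69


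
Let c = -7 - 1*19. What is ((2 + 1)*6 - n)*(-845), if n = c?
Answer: -37180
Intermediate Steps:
c = -26 (c = -7 - 19 = -26)
n = -26
((2 + 1)*6 - n)*(-845) = ((2 + 1)*6 - 1*(-26))*(-845) = (3*6 + 26)*(-845) = (18 + 26)*(-845) = 44*(-845) = -37180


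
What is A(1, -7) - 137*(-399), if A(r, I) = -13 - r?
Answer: 54649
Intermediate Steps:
A(1, -7) - 137*(-399) = (-13 - 1*1) - 137*(-399) = (-13 - 1) + 54663 = -14 + 54663 = 54649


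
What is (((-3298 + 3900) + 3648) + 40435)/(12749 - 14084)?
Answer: -2979/89 ≈ -33.472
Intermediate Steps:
(((-3298 + 3900) + 3648) + 40435)/(12749 - 14084) = ((602 + 3648) + 40435)/(-1335) = (4250 + 40435)*(-1/1335) = 44685*(-1/1335) = -2979/89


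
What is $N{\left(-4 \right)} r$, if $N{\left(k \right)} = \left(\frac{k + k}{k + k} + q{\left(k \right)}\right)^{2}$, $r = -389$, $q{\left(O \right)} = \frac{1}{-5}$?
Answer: $- \frac{6224}{25} \approx -248.96$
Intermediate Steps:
$q{\left(O \right)} = - \frac{1}{5}$
$N{\left(k \right)} = \frac{16}{25}$ ($N{\left(k \right)} = \left(\frac{k + k}{k + k} - \frac{1}{5}\right)^{2} = \left(\frac{2 k}{2 k} - \frac{1}{5}\right)^{2} = \left(2 k \frac{1}{2 k} - \frac{1}{5}\right)^{2} = \left(1 - \frac{1}{5}\right)^{2} = \left(\frac{4}{5}\right)^{2} = \frac{16}{25}$)
$N{\left(-4 \right)} r = \frac{16}{25} \left(-389\right) = - \frac{6224}{25}$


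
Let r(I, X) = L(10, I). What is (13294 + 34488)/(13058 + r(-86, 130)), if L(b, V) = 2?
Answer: 23891/6530 ≈ 3.6587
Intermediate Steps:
r(I, X) = 2
(13294 + 34488)/(13058 + r(-86, 130)) = (13294 + 34488)/(13058 + 2) = 47782/13060 = 47782*(1/13060) = 23891/6530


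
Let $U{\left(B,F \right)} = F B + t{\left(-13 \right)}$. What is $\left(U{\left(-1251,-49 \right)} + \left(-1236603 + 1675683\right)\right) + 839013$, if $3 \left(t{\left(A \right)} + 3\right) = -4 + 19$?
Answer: $1339394$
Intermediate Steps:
$t{\left(A \right)} = 2$ ($t{\left(A \right)} = -3 + \frac{-4 + 19}{3} = -3 + \frac{1}{3} \cdot 15 = -3 + 5 = 2$)
$U{\left(B,F \right)} = 2 + B F$ ($U{\left(B,F \right)} = F B + 2 = B F + 2 = 2 + B F$)
$\left(U{\left(-1251,-49 \right)} + \left(-1236603 + 1675683\right)\right) + 839013 = \left(\left(2 - -61299\right) + \left(-1236603 + 1675683\right)\right) + 839013 = \left(\left(2 + 61299\right) + 439080\right) + 839013 = \left(61301 + 439080\right) + 839013 = 500381 + 839013 = 1339394$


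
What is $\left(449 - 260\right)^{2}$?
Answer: $35721$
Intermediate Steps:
$\left(449 - 260\right)^{2} = 189^{2} = 35721$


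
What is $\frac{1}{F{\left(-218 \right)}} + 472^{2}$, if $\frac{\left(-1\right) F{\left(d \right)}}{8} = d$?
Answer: $\frac{388535297}{1744} \approx 2.2278 \cdot 10^{5}$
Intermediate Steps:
$F{\left(d \right)} = - 8 d$
$\frac{1}{F{\left(-218 \right)}} + 472^{2} = \frac{1}{\left(-8\right) \left(-218\right)} + 472^{2} = \frac{1}{1744} + 222784 = \frac{388535297}{1744}$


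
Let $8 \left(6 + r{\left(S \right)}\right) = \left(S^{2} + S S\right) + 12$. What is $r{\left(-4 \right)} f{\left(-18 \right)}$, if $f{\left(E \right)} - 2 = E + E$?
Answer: $17$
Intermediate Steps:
$f{\left(E \right)} = 2 + 2 E$ ($f{\left(E \right)} = 2 + \left(E + E\right) = 2 + 2 E$)
$r{\left(S \right)} = - \frac{9}{2} + \frac{S^{2}}{4}$ ($r{\left(S \right)} = -6 + \frac{\left(S^{2} + S S\right) + 12}{8} = -6 + \frac{\left(S^{2} + S^{2}\right) + 12}{8} = -6 + \frac{2 S^{2} + 12}{8} = -6 + \frac{12 + 2 S^{2}}{8} = -6 + \left(\frac{3}{2} + \frac{S^{2}}{4}\right) = - \frac{9}{2} + \frac{S^{2}}{4}$)
$r{\left(-4 \right)} f{\left(-18 \right)} = \left(- \frac{9}{2} + \frac{\left(-4\right)^{2}}{4}\right) \left(2 + 2 \left(-18\right)\right) = \left(- \frac{9}{2} + \frac{1}{4} \cdot 16\right) \left(2 - 36\right) = \left(- \frac{9}{2} + 4\right) \left(-34\right) = \left(- \frac{1}{2}\right) \left(-34\right) = 17$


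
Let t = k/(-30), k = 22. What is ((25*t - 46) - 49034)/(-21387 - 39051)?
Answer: 147295/181314 ≈ 0.81238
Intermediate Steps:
t = -11/15 (t = 22/(-30) = 22*(-1/30) = -11/15 ≈ -0.73333)
((25*t - 46) - 49034)/(-21387 - 39051) = ((25*(-11/15) - 46) - 49034)/(-21387 - 39051) = ((-55/3 - 46) - 49034)/(-60438) = (-193/3 - 49034)*(-1/60438) = -147295/3*(-1/60438) = 147295/181314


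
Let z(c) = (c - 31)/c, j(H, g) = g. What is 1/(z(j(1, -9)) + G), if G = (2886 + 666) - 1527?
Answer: 9/18265 ≈ 0.00049275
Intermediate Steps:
G = 2025 (G = 3552 - 1527 = 2025)
z(c) = (-31 + c)/c
1/(z(j(1, -9)) + G) = 1/((-31 - 9)/(-9) + 2025) = 1/(-⅑*(-40) + 2025) = 1/(40/9 + 2025) = 1/(18265/9) = 9/18265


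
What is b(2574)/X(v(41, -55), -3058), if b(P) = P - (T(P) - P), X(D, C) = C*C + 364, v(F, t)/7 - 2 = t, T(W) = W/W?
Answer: 5147/9351728 ≈ 0.00055038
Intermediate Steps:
T(W) = 1
v(F, t) = 14 + 7*t
X(D, C) = 364 + C**2 (X(D, C) = C**2 + 364 = 364 + C**2)
b(P) = -1 + 2*P (b(P) = P - (1 - P) = P + (-1 + P) = -1 + 2*P)
b(2574)/X(v(41, -55), -3058) = (-1 + 2*2574)/(364 + (-3058)**2) = (-1 + 5148)/(364 + 9351364) = 5147/9351728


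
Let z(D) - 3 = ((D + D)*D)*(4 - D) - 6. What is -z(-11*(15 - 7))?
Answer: -1424893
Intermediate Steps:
z(D) = -3 + 2*D²*(4 - D) (z(D) = 3 + (((D + D)*D)*(4 - D) - 6) = 3 + (((2*D)*D)*(4 - D) - 6) = 3 + ((2*D²)*(4 - D) - 6) = 3 + (2*D²*(4 - D) - 6) = 3 + (-6 + 2*D²*(4 - D)) = -3 + 2*D²*(4 - D))
-z(-11*(15 - 7)) = -(-3 - 2*(-1331*(15 - 7)³) + 8*(-11*(15 - 7))²) = -(-3 - 2*(-11*8)³ + 8*(-11*8)²) = -(-3 - 2*(-88)³ + 8*(-88)²) = -(-3 - 2*(-681472) + 8*7744) = -(-3 + 1362944 + 61952) = -1*1424893 = -1424893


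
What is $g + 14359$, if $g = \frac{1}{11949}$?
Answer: $\frac{171575692}{11949} \approx 14359.0$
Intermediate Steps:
$g = \frac{1}{11949} \approx 8.3689 \cdot 10^{-5}$
$g + 14359 = \frac{1}{11949} + 14359 = \frac{171575692}{11949}$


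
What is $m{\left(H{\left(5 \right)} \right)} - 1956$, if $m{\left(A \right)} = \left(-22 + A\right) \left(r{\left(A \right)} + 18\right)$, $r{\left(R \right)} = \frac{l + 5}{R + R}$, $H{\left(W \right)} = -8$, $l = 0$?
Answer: $- \frac{19893}{8} \approx -2486.6$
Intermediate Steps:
$r{\left(R \right)} = \frac{5}{2 R}$ ($r{\left(R \right)} = \frac{0 + 5}{R + R} = \frac{5}{2 R}$)
$m{\left(A \right)} = \left(-22 + A\right) \left(18 + \frac{5}{2 A}\right)$ ($m{\left(A \right)} = \left(-22 + A\right) \left(\frac{5}{2 A} + 18\right) = \left(-22 + A\right) \left(18 + \frac{5}{2 A}\right)$)
$m{\left(H{\left(5 \right)} \right)} - 1956 = \left(- \frac{787}{2} - \frac{55}{-8} + 18 \left(-8\right)\right) - 1956 = \left(- \frac{787}{2} - - \frac{55}{8} - 144\right) - 1956 = \left(- \frac{787}{2} + \frac{55}{8} - 144\right) - 1956 = - \frac{4245}{8} - 1956 = - \frac{19893}{8}$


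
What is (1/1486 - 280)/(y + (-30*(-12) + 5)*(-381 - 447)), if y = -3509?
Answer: 416079/454313294 ≈ 0.00091584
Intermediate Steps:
(1/1486 - 280)/(y + (-30*(-12) + 5)*(-381 - 447)) = (1/1486 - 280)/(-3509 + (-30*(-12) + 5)*(-381 - 447)) = (1/1486 - 280)/(-3509 + (360 + 5)*(-828)) = -416079/(1486*(-3509 + 365*(-828))) = -416079/(1486*(-3509 - 302220)) = -416079/1486/(-305729) = -416079/1486*(-1/305729) = 416079/454313294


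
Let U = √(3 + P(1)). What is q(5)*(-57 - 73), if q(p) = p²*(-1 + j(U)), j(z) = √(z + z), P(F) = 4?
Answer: 3250 - 3250*√2*7^(¼) ≈ -4226.1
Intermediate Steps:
U = √7 (U = √(3 + 4) = √7 ≈ 2.6458)
j(z) = √2*√z (j(z) = √(2*z) = √2*√z)
q(p) = p²*(-1 + √2*7^(¼)) (q(p) = p²*(-1 + √2*√(√7)) = p²*(-1 + √2*7^(¼)))
q(5)*(-57 - 73) = (5²*(-1 + √2*7^(¼)))*(-57 - 73) = (25*(-1 + √2*7^(¼)))*(-130) = (-25 + 25*√2*7^(¼))*(-130) = 3250 - 3250*√2*7^(¼)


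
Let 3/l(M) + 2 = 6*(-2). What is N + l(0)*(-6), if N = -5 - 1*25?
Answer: -201/7 ≈ -28.714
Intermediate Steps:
N = -30 (N = -5 - 25 = -30)
l(M) = -3/14 (l(M) = 3/(-2 + 6*(-2)) = 3/(-2 - 12) = 3/(-14) = 3*(-1/14) = -3/14)
N + l(0)*(-6) = -30 - 3/14*(-6) = -30 + 9/7 = -201/7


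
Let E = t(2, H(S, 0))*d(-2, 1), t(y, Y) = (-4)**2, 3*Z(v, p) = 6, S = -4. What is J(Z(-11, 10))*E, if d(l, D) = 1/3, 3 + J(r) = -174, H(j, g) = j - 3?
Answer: -944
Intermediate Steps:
H(j, g) = -3 + j
Z(v, p) = 2 (Z(v, p) = (1/3)*6 = 2)
J(r) = -177 (J(r) = -3 - 174 = -177)
t(y, Y) = 16
d(l, D) = 1/3
E = 16/3 (E = 16*(1/3) = 16/3 ≈ 5.3333)
J(Z(-11, 10))*E = -177*16/3 = -944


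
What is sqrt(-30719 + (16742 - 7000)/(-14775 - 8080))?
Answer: I*sqrt(16046323790385)/22855 ≈ 175.27*I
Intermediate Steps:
sqrt(-30719 + (16742 - 7000)/(-14775 - 8080)) = sqrt(-30719 + 9742/(-22855)) = sqrt(-30719 + 9742*(-1/22855)) = sqrt(-30719 - 9742/22855) = sqrt(-702092487/22855) = I*sqrt(16046323790385)/22855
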